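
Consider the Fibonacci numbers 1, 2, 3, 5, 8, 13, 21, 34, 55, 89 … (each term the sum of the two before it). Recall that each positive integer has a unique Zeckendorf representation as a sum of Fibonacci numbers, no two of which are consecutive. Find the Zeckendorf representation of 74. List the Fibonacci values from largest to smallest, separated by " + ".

Greedily peel off the largest Fibonacci term at each step:
take 55 (≤ 74); 74 − 55 = 19
take 13 (≤ 19); 19 − 13 = 6
take 5 (≤ 6); 6 − 5 = 1
take 1 (≤ 1); 1 − 1 = 0
So 74 = 55 + 13 + 5 + 1, with no two terms consecutive in the sequence.

55 + 13 + 5 + 1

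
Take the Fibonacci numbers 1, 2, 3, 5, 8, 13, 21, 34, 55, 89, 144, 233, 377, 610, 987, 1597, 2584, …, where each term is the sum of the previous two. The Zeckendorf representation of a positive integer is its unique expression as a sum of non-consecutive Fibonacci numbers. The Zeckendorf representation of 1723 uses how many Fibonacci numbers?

4

Greedy algorithm:
largest Fibonacci ≤ 1723 is 1597; 1723 − 1597 = 126
largest Fibonacci ≤ 126 is 89; 126 − 89 = 37
largest Fibonacci ≤ 37 is 34; 37 − 34 = 3
largest Fibonacci ≤ 3 is 3; 3 − 3 = 0
1723 = 1597 + 89 + 34 + 3, which has 4 terms.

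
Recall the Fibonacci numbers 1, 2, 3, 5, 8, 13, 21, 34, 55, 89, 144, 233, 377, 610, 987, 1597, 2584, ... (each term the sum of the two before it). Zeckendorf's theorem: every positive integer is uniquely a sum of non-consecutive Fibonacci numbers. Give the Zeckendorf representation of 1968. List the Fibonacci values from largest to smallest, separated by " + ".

Repeatedly subtract the largest Fibonacci number that fits:
1968 − 1597 = 371
371 − 233 = 138
138 − 89 = 49
49 − 34 = 15
15 − 13 = 2
2 − 2 = 0
So 1968 = 1597 + 233 + 89 + 34 + 13 + 2, with no two terms consecutive in the sequence.

1597 + 233 + 89 + 34 + 13 + 2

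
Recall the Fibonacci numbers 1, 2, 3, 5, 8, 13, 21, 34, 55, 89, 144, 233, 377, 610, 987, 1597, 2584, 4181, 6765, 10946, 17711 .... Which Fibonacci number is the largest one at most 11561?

10946

10946 ≤ 11561 < 17711, so the largest Fibonacci number not exceeding 11561 is 10946.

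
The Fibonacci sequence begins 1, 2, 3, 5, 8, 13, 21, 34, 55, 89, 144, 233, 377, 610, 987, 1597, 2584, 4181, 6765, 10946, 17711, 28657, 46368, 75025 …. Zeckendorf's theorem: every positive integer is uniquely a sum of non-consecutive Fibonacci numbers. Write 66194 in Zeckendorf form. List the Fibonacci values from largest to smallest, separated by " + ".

46368 + 17711 + 1597 + 377 + 89 + 34 + 13 + 5

46368 ≤ 66194 < 75025, so take 46368; remainder 19826
17711 ≤ 19826 < 28657, so take 17711; remainder 2115
1597 ≤ 2115 < 2584, so take 1597; remainder 518
377 ≤ 518 < 610, so take 377; remainder 141
89 ≤ 141 < 144, so take 89; remainder 52
34 ≤ 52 < 55, so take 34; remainder 18
13 ≤ 18 < 21, so take 13; remainder 5
5 ≤ 5 < 8, so take 5; remainder 0
So 66194 = 46368 + 17711 + 1597 + 377 + 89 + 34 + 13 + 5, with no two terms consecutive in the sequence.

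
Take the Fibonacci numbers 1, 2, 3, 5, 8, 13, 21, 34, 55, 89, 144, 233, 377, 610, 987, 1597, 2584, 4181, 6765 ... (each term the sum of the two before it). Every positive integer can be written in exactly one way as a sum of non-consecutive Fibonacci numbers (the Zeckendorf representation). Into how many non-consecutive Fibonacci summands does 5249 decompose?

Repeatedly subtract the largest Fibonacci number that fits:
4181 ≤ 5249 < 6765, so take 4181; remainder 1068
987 ≤ 1068 < 1597, so take 987; remainder 81
55 ≤ 81 < 89, so take 55; remainder 26
21 ≤ 26 < 34, so take 21; remainder 5
5 ≤ 5 < 8, so take 5; remainder 0
5249 = 4181 + 987 + 55 + 21 + 5, which has 5 terms.

5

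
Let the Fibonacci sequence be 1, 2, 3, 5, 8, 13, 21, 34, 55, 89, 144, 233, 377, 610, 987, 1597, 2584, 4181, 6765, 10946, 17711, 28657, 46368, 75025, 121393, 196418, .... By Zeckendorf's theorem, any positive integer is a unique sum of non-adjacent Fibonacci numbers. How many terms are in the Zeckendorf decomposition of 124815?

124815 − 121393 = 3422
3422 − 2584 = 838
838 − 610 = 228
228 − 144 = 84
84 − 55 = 29
29 − 21 = 8
8 − 8 = 0
124815 = 121393 + 2584 + 610 + 144 + 55 + 21 + 8, which has 7 terms.

7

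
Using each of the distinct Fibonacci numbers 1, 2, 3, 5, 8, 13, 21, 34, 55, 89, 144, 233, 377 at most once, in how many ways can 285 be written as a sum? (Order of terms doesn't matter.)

Starting from the Zeckendorf form and repeatedly splitting a term F_k into F_{k−1} + F_{k−2} (when neither is already used) reaches every representation.
285 = 233+34+13+5 = 233+34+13+3+2 = 144+89+34+13+5 = 233+34+8+5+3+2 = 144+89+34+13+3+2 = … (4 more), for 9 in all.

9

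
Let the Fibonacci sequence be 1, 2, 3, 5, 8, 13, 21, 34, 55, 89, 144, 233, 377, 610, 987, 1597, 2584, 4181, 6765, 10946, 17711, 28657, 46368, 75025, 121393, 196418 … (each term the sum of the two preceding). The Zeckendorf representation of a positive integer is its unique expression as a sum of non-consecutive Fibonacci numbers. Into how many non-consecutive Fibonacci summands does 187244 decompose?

187244: greatest Fibonacci not exceeding it is 121393, leaving 65851
65851: greatest Fibonacci not exceeding it is 46368, leaving 19483
19483: greatest Fibonacci not exceeding it is 17711, leaving 1772
1772: greatest Fibonacci not exceeding it is 1597, leaving 175
175: greatest Fibonacci not exceeding it is 144, leaving 31
31: greatest Fibonacci not exceeding it is 21, leaving 10
10: greatest Fibonacci not exceeding it is 8, leaving 2
2: greatest Fibonacci not exceeding it is 2, leaving 0
187244 = 121393 + 46368 + 17711 + 1597 + 144 + 21 + 8 + 2, which has 8 terms.

8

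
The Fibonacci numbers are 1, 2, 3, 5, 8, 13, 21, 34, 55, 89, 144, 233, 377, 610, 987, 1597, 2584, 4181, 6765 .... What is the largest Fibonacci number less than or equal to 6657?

4181

4181 ≤ 6657 < 6765, so the largest Fibonacci number not exceeding 6657 is 4181.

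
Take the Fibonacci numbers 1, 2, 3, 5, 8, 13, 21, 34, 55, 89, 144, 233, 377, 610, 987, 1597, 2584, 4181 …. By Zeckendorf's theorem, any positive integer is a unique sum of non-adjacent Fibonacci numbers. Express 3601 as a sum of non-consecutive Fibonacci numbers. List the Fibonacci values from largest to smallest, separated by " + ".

2584 + 987 + 21 + 8 + 1

largest Fibonacci ≤ 3601 is 2584; 3601 − 2584 = 1017
largest Fibonacci ≤ 1017 is 987; 1017 − 987 = 30
largest Fibonacci ≤ 30 is 21; 30 − 21 = 9
largest Fibonacci ≤ 9 is 8; 9 − 8 = 1
largest Fibonacci ≤ 1 is 1; 1 − 1 = 0
So 3601 = 2584 + 987 + 21 + 8 + 1, with no two terms consecutive in the sequence.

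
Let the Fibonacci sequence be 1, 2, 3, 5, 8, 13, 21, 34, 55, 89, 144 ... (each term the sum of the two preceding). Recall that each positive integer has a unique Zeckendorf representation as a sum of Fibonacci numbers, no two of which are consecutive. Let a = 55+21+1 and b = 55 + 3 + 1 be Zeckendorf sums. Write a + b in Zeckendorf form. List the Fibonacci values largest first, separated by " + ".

89 + 34 + 13

The two numbers are 77 and 59, so their sum is 136.
Repeatedly subtract the largest Fibonacci number that fits:
89 ≤ 136 < 144, so take 89; remainder 47
34 ≤ 47 < 55, so take 34; remainder 13
13 ≤ 13 < 21, so take 13; remainder 0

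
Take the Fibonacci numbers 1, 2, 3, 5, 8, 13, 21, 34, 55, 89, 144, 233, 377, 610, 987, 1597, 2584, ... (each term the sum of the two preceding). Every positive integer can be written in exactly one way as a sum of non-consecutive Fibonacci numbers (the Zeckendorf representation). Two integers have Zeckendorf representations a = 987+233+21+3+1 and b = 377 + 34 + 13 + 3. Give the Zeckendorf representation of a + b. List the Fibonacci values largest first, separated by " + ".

The two numbers are 1245 and 427, so their sum is 1672.
1672 − 1597 = 75
75 − 55 = 20
20 − 13 = 7
7 − 5 = 2
2 − 2 = 0

1597 + 55 + 13 + 5 + 2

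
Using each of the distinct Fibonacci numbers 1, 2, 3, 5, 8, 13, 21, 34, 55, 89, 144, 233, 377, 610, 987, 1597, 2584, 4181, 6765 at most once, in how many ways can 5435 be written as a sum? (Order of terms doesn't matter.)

5435 = 4181+987+233+34 = 4181+987+233+21+13 = 4181+987+144+89+34 = 4181+610+377+233+34 = 4181+987+233+21+8+5 = … (39 more), for 44 in all.

44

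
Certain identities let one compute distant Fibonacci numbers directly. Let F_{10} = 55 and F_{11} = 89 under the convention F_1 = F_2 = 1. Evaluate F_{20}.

By the doubling identity F_{2k} = F_k(2F_{k+1} − F_k): F_{20} = 55·(2·89 − 55) = 55·123 = 6765.

6765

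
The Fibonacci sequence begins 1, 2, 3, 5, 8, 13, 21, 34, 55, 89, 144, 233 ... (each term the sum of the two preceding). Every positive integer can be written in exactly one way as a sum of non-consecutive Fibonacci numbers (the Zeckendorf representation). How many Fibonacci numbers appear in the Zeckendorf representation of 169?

Repeatedly subtract the largest Fibonacci number that fits:
largest Fibonacci ≤ 169 is 144; 169 − 144 = 25
largest Fibonacci ≤ 25 is 21; 25 − 21 = 4
largest Fibonacci ≤ 4 is 3; 4 − 3 = 1
largest Fibonacci ≤ 1 is 1; 1 − 1 = 0
169 = 144 + 21 + 3 + 1, which has 4 terms.

4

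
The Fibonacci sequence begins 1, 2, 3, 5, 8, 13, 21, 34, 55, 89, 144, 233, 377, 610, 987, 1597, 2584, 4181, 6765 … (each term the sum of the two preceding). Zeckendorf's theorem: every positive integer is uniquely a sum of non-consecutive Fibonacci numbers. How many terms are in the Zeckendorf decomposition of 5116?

5

subtract 4181 from 5116: 935 remains
subtract 610 from 935: 325 remains
subtract 233 from 325: 92 remains
subtract 89 from 92: 3 remains
subtract 3 from 3: 0 remains
5116 = 4181 + 610 + 233 + 89 + 3, which has 5 terms.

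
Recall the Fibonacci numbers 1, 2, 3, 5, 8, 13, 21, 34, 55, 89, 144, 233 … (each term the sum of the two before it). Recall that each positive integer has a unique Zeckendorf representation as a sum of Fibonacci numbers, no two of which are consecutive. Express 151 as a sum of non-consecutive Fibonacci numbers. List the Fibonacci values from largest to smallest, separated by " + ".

Greedily peel off the largest Fibonacci term at each step:
151 − 144 = 7
7 − 5 = 2
2 − 2 = 0
So 151 = 144 + 5 + 2, with no two terms consecutive in the sequence.

144 + 5 + 2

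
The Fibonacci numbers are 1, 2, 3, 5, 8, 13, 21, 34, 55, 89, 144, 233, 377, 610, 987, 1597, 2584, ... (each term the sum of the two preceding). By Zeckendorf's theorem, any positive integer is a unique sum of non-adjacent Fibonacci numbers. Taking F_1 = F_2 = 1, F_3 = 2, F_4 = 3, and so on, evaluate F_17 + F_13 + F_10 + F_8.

1906

F_17 + F_13 + F_10 + F_8 = 1597 + 233 + 55 + 21 = 1906.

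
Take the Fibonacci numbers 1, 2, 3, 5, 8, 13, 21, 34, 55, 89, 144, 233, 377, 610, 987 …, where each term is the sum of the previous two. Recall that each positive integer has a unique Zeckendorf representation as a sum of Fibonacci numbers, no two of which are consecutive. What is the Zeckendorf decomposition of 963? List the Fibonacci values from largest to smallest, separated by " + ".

take 610 (≤ 963); 963 − 610 = 353
take 233 (≤ 353); 353 − 233 = 120
take 89 (≤ 120); 120 − 89 = 31
take 21 (≤ 31); 31 − 21 = 10
take 8 (≤ 10); 10 − 8 = 2
take 2 (≤ 2); 2 − 2 = 0
So 963 = 610 + 233 + 89 + 21 + 8 + 2, with no two terms consecutive in the sequence.

610 + 233 + 89 + 21 + 8 + 2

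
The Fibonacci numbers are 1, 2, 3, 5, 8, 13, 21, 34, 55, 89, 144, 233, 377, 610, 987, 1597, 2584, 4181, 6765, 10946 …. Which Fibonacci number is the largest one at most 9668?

6765

6765 ≤ 9668 < 10946, so the largest Fibonacci number not exceeding 9668 is 6765.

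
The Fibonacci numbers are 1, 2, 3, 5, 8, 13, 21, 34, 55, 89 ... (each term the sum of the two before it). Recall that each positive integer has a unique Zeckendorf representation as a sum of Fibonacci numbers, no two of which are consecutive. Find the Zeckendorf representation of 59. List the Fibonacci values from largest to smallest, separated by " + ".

55 + 3 + 1

59: greatest Fibonacci not exceeding it is 55, leaving 4
4: greatest Fibonacci not exceeding it is 3, leaving 1
1: greatest Fibonacci not exceeding it is 1, leaving 0
So 59 = 55 + 3 + 1, with no two terms consecutive in the sequence.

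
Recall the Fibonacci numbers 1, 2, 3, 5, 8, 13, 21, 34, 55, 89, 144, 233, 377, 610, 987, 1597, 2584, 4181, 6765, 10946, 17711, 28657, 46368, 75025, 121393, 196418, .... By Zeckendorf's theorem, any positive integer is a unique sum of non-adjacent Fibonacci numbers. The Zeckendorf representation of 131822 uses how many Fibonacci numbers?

largest Fibonacci ≤ 131822 is 121393; 131822 − 121393 = 10429
largest Fibonacci ≤ 10429 is 6765; 10429 − 6765 = 3664
largest Fibonacci ≤ 3664 is 2584; 3664 − 2584 = 1080
largest Fibonacci ≤ 1080 is 987; 1080 − 987 = 93
largest Fibonacci ≤ 93 is 89; 93 − 89 = 4
largest Fibonacci ≤ 4 is 3; 4 − 3 = 1
largest Fibonacci ≤ 1 is 1; 1 − 1 = 0
131822 = 121393 + 6765 + 2584 + 987 + 89 + 3 + 1, which has 7 terms.

7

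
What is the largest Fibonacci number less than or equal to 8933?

6765

6765 ≤ 8933 < 10946, so the largest Fibonacci number not exceeding 8933 is 6765.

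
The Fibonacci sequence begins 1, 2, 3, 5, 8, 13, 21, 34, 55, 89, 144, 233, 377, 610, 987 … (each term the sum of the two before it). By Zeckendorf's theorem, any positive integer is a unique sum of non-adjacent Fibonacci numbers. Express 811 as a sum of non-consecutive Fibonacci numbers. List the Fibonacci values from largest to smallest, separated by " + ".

Greedy algorithm:
largest Fibonacci ≤ 811 is 610; 811 − 610 = 201
largest Fibonacci ≤ 201 is 144; 201 − 144 = 57
largest Fibonacci ≤ 57 is 55; 57 − 55 = 2
largest Fibonacci ≤ 2 is 2; 2 − 2 = 0
So 811 = 610 + 144 + 55 + 2, with no two terms consecutive in the sequence.

610 + 144 + 55 + 2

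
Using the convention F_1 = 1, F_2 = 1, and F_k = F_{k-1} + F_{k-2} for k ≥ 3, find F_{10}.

Iterating the recurrence up to F_{5} = 5 and F_{4} = 3:
F_{6} = F_{5} + F_{4} = 5 + 3 = 8
F_{7} = F_{6} + F_{5} = 8 + 5 = 13
F_{8} = F_{7} + F_{6} = 13 + 8 = 21
F_{9} = F_{8} + F_{7} = 21 + 13 = 34
F_{10} = F_{9} + F_{8} = 34 + 21 = 55

55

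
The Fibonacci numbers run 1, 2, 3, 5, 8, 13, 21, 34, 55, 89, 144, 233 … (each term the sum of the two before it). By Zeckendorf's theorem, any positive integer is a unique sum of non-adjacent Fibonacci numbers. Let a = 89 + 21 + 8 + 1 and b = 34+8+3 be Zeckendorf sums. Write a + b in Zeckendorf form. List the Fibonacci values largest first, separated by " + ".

The two numbers are 119 and 45, so their sum is 164.
144 ≤ 164 < 233, so take 144; remainder 20
13 ≤ 20 < 21, so take 13; remainder 7
5 ≤ 7 < 8, so take 5; remainder 2
2 ≤ 2 < 3, so take 2; remainder 0

144 + 13 + 5 + 2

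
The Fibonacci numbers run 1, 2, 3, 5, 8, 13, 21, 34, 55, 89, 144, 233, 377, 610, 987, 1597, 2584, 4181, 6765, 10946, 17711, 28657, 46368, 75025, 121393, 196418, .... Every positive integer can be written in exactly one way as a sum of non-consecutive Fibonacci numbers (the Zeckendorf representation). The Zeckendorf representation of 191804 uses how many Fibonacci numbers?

11

take 121393 (≤ 191804); 191804 − 121393 = 70411
take 46368 (≤ 70411); 70411 − 46368 = 24043
take 17711 (≤ 24043); 24043 − 17711 = 6332
take 4181 (≤ 6332); 6332 − 4181 = 2151
take 1597 (≤ 2151); 2151 − 1597 = 554
take 377 (≤ 554); 554 − 377 = 177
take 144 (≤ 177); 177 − 144 = 33
take 21 (≤ 33); 33 − 21 = 12
take 8 (≤ 12); 12 − 8 = 4
take 3 (≤ 4); 4 − 3 = 1
take 1 (≤ 1); 1 − 1 = 0
191804 = 121393 + 46368 + 17711 + 4181 + 1597 + 377 + 144 + 21 + 8 + 3 + 1, which has 11 terms.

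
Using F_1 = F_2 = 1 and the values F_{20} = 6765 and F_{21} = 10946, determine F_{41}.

165580141

By F_{2k+1} = F_k² + F_{k+1}²: F_{41} = 6765² + 10946² = 45765225 + 119814916 = 165580141.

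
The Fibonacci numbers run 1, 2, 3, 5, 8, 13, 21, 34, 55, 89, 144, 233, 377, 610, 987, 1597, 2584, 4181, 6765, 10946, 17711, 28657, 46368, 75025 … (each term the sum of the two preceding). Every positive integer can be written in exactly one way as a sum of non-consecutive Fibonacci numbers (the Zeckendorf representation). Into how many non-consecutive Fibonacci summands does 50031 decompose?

5

50031 − 46368 = 3663
3663 − 2584 = 1079
1079 − 987 = 92
92 − 89 = 3
3 − 3 = 0
50031 = 46368 + 2584 + 987 + 89 + 3, which has 5 terms.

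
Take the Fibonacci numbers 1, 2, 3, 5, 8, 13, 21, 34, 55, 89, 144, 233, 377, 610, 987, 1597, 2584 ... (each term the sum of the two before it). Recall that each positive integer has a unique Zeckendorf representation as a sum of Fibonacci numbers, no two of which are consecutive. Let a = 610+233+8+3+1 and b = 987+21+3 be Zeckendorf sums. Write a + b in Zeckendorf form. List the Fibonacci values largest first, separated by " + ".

The two numbers are 855 and 1011, so their sum is 1866.
1866 − 1597 = 269
269 − 233 = 36
36 − 34 = 2
2 − 2 = 0

1597 + 233 + 34 + 2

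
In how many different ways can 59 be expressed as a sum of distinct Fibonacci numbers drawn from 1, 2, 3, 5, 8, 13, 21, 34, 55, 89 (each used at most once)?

Each representation comes from the Zeckendorf form by replacing some F_k with F_{k−1} + F_{k−2} where possible.
59 = 55+3+1 = 34+21+3+1 = 34+13+8+3+1 — 3 representations.

3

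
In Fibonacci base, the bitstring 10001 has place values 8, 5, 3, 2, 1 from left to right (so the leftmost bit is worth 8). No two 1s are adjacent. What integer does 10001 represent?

9

Summing the place values of the 1 bits: 8 + 1 = 9.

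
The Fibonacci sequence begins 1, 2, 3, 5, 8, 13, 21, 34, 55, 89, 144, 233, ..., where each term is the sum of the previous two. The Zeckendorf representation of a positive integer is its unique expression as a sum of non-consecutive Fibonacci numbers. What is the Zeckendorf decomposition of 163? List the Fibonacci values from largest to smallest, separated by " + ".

144 + 13 + 5 + 1

subtract 144 from 163: 19 remains
subtract 13 from 19: 6 remains
subtract 5 from 6: 1 remains
subtract 1 from 1: 0 remains
So 163 = 144 + 13 + 5 + 1, with no two terms consecutive in the sequence.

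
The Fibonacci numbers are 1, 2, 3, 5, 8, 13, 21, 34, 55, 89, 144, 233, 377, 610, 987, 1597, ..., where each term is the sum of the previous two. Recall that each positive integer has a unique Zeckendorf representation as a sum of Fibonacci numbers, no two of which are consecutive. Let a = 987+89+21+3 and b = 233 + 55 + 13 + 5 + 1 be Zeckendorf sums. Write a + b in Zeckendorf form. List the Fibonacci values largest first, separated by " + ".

The two numbers are 1100 and 307, so their sum is 1407.
Repeatedly subtract the largest Fibonacci number that fits:
1407: greatest Fibonacci not exceeding it is 987, leaving 420
420: greatest Fibonacci not exceeding it is 377, leaving 43
43: greatest Fibonacci not exceeding it is 34, leaving 9
9: greatest Fibonacci not exceeding it is 8, leaving 1
1: greatest Fibonacci not exceeding it is 1, leaving 0

987 + 377 + 34 + 8 + 1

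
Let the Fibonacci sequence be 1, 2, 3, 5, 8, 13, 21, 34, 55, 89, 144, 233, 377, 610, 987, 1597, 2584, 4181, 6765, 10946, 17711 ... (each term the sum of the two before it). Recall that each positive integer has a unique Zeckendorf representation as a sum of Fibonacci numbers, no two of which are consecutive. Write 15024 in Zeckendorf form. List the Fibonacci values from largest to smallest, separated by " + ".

10946 + 2584 + 987 + 377 + 89 + 34 + 5 + 2

15024: greatest Fibonacci not exceeding it is 10946, leaving 4078
4078: greatest Fibonacci not exceeding it is 2584, leaving 1494
1494: greatest Fibonacci not exceeding it is 987, leaving 507
507: greatest Fibonacci not exceeding it is 377, leaving 130
130: greatest Fibonacci not exceeding it is 89, leaving 41
41: greatest Fibonacci not exceeding it is 34, leaving 7
7: greatest Fibonacci not exceeding it is 5, leaving 2
2: greatest Fibonacci not exceeding it is 2, leaving 0
So 15024 = 10946 + 2584 + 987 + 377 + 89 + 34 + 5 + 2, with no two terms consecutive in the sequence.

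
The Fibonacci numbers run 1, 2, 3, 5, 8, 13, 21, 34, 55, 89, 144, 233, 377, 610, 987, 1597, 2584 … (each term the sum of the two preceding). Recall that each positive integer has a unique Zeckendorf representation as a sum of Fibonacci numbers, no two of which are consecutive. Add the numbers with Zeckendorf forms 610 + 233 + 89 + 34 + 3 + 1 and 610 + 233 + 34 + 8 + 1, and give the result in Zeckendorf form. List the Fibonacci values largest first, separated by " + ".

1597 + 233 + 21 + 5

The two numbers are 970 and 886, so their sum is 1856.
1597 ≤ 1856 < 2584, so take 1597; remainder 259
233 ≤ 259 < 377, so take 233; remainder 26
21 ≤ 26 < 34, so take 21; remainder 5
5 ≤ 5 < 8, so take 5; remainder 0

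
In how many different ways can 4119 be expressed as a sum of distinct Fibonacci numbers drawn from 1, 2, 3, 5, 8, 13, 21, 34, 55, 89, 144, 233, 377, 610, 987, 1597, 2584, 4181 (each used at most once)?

4119 = 2584+987+377+144+21+5+1 = 2584+987+377+144+21+3+2+1 = 2584+987+377+144+13+8+5+1 = 2584+987+377+89+55+21+5+1 = … (24 more), for 28 in all.

28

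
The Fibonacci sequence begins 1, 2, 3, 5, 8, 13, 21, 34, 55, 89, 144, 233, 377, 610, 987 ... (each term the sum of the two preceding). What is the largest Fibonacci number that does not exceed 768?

610 ≤ 768 < 987, so the largest Fibonacci number not exceeding 768 is 610.

610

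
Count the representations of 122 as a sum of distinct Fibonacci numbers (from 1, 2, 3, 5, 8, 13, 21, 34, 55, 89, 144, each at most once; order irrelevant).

Starting from the Zeckendorf form and repeatedly splitting a term F_k into F_{k−1} + F_{k−2} (when neither is already used) reaches every representation.
122 = 89+21+8+3+1 = 55+34+21+8+3+1 — 2 representations.

2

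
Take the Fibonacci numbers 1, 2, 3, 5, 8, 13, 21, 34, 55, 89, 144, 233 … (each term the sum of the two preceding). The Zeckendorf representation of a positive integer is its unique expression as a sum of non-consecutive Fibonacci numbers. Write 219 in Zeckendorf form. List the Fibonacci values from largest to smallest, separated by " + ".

Greedy algorithm:
take 144 (≤ 219); 219 − 144 = 75
take 55 (≤ 75); 75 − 55 = 20
take 13 (≤ 20); 20 − 13 = 7
take 5 (≤ 7); 7 − 5 = 2
take 2 (≤ 2); 2 − 2 = 0
So 219 = 144 + 55 + 13 + 5 + 2, with no two terms consecutive in the sequence.

144 + 55 + 13 + 5 + 2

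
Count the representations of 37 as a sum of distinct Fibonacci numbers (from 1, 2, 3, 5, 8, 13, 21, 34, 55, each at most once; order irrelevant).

6

Each representation comes from the Zeckendorf form by replacing some F_k with F_{k−1} + F_{k−2} where possible.
37 = 34+3 = 34+2+1 = 21+13+3 = 21+13+2+1 = 21+8+5+3 = … (1 more), for 6 in all.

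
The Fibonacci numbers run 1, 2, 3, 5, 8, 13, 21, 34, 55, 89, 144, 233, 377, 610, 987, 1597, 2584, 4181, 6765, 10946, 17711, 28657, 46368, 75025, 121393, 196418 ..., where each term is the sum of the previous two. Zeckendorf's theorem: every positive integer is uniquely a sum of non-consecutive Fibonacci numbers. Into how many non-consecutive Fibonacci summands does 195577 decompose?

195577 − 121393 = 74184
74184 − 46368 = 27816
27816 − 17711 = 10105
10105 − 6765 = 3340
3340 − 2584 = 756
756 − 610 = 146
146 − 144 = 2
2 − 2 = 0
195577 = 121393 + 46368 + 17711 + 6765 + 2584 + 610 + 144 + 2, which has 8 terms.

8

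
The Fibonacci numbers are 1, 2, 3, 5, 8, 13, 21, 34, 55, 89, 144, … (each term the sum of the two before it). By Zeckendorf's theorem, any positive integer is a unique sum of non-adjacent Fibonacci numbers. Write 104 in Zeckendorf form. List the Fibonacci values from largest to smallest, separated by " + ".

subtract 89 from 104: 15 remains
subtract 13 from 15: 2 remains
subtract 2 from 2: 0 remains
So 104 = 89 + 13 + 2, with no two terms consecutive in the sequence.

89 + 13 + 2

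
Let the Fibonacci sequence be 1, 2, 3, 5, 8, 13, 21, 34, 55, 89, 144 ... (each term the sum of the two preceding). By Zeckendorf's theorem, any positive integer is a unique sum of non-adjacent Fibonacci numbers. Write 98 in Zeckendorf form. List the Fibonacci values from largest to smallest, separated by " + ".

89 + 8 + 1

98 − 89 = 9
9 − 8 = 1
1 − 1 = 0
So 98 = 89 + 8 + 1, with no two terms consecutive in the sequence.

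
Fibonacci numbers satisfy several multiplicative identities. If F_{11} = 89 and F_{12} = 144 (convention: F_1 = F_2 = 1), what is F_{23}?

28657

By F_{2k+1} = F_k² + F_{k+1}²: F_{23} = 89² + 144² = 7921 + 20736 = 28657.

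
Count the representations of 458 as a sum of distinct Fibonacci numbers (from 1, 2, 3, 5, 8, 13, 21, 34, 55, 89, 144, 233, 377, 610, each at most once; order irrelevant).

14

Each representation comes from the Zeckendorf form by replacing some F_k with F_{k−1} + F_{k−2} where possible.
458 = 377+55+21+5 = 377+55+21+3+2 = 377+55+13+8+5 = 233+144+55+21+5 = … (10 more), for 14 in all.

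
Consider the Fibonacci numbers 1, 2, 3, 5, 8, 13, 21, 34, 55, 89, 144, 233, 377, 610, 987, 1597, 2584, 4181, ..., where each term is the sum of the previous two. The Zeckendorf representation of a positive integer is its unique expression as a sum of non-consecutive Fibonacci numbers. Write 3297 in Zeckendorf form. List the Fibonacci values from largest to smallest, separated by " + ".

2584 + 610 + 89 + 13 + 1

take 2584 (≤ 3297); 3297 − 2584 = 713
take 610 (≤ 713); 713 − 610 = 103
take 89 (≤ 103); 103 − 89 = 14
take 13 (≤ 14); 14 − 13 = 1
take 1 (≤ 1); 1 − 1 = 0
So 3297 = 2584 + 610 + 89 + 13 + 1, with no two terms consecutive in the sequence.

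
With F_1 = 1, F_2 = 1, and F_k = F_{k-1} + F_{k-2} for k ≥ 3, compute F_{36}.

Iterating the recurrence up to F_{31} = 1346269 and F_{30} = 832040:
F_{32} = F_{31} + F_{30} = 1346269 + 832040 = 2178309
F_{33} = F_{32} + F_{31} = 2178309 + 1346269 = 3524578
F_{34} = F_{33} + F_{32} = 3524578 + 2178309 = 5702887
F_{35} = F_{34} + F_{33} = 5702887 + 3524578 = 9227465
F_{36} = F_{35} + F_{34} = 9227465 + 5702887 = 14930352

14930352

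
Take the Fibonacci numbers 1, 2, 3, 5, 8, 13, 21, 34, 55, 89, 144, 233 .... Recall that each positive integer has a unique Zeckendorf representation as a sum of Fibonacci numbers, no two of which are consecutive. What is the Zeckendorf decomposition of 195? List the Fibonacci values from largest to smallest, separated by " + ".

144 + 34 + 13 + 3 + 1

Repeatedly subtract the largest Fibonacci number that fits:
largest Fibonacci ≤ 195 is 144; 195 − 144 = 51
largest Fibonacci ≤ 51 is 34; 51 − 34 = 17
largest Fibonacci ≤ 17 is 13; 17 − 13 = 4
largest Fibonacci ≤ 4 is 3; 4 − 3 = 1
largest Fibonacci ≤ 1 is 1; 1 − 1 = 0
So 195 = 144 + 34 + 13 + 3 + 1, with no two terms consecutive in the sequence.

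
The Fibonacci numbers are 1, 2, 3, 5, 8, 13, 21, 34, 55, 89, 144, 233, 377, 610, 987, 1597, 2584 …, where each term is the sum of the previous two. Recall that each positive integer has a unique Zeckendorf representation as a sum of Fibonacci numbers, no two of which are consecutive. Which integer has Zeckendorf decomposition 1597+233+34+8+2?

1874

1597+233+34+8+2 = 1874.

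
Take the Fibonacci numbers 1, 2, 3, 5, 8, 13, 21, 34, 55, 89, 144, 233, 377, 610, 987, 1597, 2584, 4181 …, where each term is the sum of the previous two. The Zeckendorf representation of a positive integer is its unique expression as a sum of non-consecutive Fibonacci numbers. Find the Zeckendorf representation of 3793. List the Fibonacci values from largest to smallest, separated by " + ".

2584 + 987 + 144 + 55 + 21 + 2

Greedily peel off the largest Fibonacci term at each step:
3793 − 2584 = 1209
1209 − 987 = 222
222 − 144 = 78
78 − 55 = 23
23 − 21 = 2
2 − 2 = 0
So 3793 = 2584 + 987 + 144 + 55 + 21 + 2, with no two terms consecutive in the sequence.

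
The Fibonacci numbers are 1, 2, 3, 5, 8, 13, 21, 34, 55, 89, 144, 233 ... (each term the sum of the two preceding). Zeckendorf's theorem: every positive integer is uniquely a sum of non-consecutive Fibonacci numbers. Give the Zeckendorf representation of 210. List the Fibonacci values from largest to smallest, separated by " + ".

take 144 (≤ 210); 210 − 144 = 66
take 55 (≤ 66); 66 − 55 = 11
take 8 (≤ 11); 11 − 8 = 3
take 3 (≤ 3); 3 − 3 = 0
So 210 = 144 + 55 + 8 + 3, with no two terms consecutive in the sequence.

144 + 55 + 8 + 3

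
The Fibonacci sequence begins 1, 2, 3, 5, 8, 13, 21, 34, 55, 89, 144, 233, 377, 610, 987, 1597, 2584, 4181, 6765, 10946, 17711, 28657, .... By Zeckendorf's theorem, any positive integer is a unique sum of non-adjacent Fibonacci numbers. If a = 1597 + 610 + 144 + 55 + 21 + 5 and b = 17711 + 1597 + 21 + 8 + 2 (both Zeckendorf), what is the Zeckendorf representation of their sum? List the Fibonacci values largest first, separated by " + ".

The two numbers are 2432 and 19339, so their sum is 21771.
Greedily peel off the largest Fibonacci term at each step:
take 17711 (≤ 21771); 21771 − 17711 = 4060
take 2584 (≤ 4060); 4060 − 2584 = 1476
take 987 (≤ 1476); 1476 − 987 = 489
take 377 (≤ 489); 489 − 377 = 112
take 89 (≤ 112); 112 − 89 = 23
take 21 (≤ 23); 23 − 21 = 2
take 2 (≤ 2); 2 − 2 = 0

17711 + 2584 + 987 + 377 + 89 + 21 + 2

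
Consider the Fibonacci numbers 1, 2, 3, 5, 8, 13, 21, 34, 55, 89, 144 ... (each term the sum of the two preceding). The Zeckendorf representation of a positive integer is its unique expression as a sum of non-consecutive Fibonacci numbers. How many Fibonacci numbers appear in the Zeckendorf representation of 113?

Greedily peel off the largest Fibonacci term at each step:
largest Fibonacci ≤ 113 is 89; 113 − 89 = 24
largest Fibonacci ≤ 24 is 21; 24 − 21 = 3
largest Fibonacci ≤ 3 is 3; 3 − 3 = 0
113 = 89 + 21 + 3, which has 3 terms.

3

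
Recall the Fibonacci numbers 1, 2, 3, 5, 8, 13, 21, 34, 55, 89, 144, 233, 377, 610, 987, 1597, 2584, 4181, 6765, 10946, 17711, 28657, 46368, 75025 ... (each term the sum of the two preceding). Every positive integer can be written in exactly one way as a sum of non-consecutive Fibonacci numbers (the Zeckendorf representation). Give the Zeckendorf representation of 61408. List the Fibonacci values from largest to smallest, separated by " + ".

46368 + 10946 + 2584 + 987 + 377 + 144 + 2

take 46368 (≤ 61408); 61408 − 46368 = 15040
take 10946 (≤ 15040); 15040 − 10946 = 4094
take 2584 (≤ 4094); 4094 − 2584 = 1510
take 987 (≤ 1510); 1510 − 987 = 523
take 377 (≤ 523); 523 − 377 = 146
take 144 (≤ 146); 146 − 144 = 2
take 2 (≤ 2); 2 − 2 = 0
So 61408 = 46368 + 10946 + 2584 + 987 + 377 + 144 + 2, with no two terms consecutive in the sequence.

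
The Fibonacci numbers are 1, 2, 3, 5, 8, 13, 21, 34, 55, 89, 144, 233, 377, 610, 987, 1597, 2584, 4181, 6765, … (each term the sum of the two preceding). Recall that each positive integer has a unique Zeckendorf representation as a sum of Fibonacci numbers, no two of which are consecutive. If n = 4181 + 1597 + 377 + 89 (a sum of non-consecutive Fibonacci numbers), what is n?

4181 + 1597 + 377 + 89 = 6244.

6244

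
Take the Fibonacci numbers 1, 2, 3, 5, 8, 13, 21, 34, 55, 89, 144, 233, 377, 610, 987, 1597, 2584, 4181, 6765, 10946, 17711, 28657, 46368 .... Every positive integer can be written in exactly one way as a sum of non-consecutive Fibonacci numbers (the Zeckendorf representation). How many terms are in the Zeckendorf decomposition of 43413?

Repeatedly subtract the largest Fibonacci number that fits:
43413: greatest Fibonacci not exceeding it is 28657, leaving 14756
14756: greatest Fibonacci not exceeding it is 10946, leaving 3810
3810: greatest Fibonacci not exceeding it is 2584, leaving 1226
1226: greatest Fibonacci not exceeding it is 987, leaving 239
239: greatest Fibonacci not exceeding it is 233, leaving 6
6: greatest Fibonacci not exceeding it is 5, leaving 1
1: greatest Fibonacci not exceeding it is 1, leaving 0
43413 = 28657 + 10946 + 2584 + 987 + 233 + 5 + 1, which has 7 terms.

7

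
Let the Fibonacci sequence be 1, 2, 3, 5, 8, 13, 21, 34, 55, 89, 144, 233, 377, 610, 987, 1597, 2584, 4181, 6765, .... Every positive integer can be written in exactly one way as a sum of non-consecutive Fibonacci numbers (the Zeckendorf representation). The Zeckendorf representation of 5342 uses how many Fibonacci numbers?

6

Repeatedly subtract the largest Fibonacci number that fits:
4181 ≤ 5342 < 6765, so take 4181; remainder 1161
987 ≤ 1161 < 1597, so take 987; remainder 174
144 ≤ 174 < 233, so take 144; remainder 30
21 ≤ 30 < 34, so take 21; remainder 9
8 ≤ 9 < 13, so take 8; remainder 1
1 ≤ 1 < 2, so take 1; remainder 0
5342 = 4181 + 987 + 144 + 21 + 8 + 1, which has 6 terms.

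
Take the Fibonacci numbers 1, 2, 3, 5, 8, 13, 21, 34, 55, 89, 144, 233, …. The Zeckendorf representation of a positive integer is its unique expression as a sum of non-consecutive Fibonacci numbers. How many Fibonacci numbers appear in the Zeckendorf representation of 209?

Repeatedly subtract the largest Fibonacci number that fits:
209: greatest Fibonacci not exceeding it is 144, leaving 65
65: greatest Fibonacci not exceeding it is 55, leaving 10
10: greatest Fibonacci not exceeding it is 8, leaving 2
2: greatest Fibonacci not exceeding it is 2, leaving 0
209 = 144 + 55 + 8 + 2, which has 4 terms.

4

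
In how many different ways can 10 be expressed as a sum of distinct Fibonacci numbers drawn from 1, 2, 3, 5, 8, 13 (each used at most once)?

Starting from the Zeckendorf form and repeatedly splitting a term F_k into F_{k−1} + F_{k−2} (when neither is already used) reaches every representation.
10 = 8+2 = 5+3+2 — 2 representations.

2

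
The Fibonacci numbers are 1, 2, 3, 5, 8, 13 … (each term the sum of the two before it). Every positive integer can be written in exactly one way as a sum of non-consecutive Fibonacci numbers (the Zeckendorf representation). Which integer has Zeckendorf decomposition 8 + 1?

9

8 + 1 = 9.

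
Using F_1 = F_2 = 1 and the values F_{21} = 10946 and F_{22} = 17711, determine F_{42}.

By the doubling identity F_{2k} = F_k(2F_{k+1} − F_k): F_{42} = 10946·(2·17711 − 10946) = 10946·24476 = 267914296.

267914296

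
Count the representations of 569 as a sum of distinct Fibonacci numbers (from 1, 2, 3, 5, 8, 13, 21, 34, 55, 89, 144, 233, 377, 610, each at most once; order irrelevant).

Starting from the Zeckendorf form and repeatedly splitting a term F_k into F_{k−1} + F_{k−2} (when neither is already used) reaches every representation.
569 = 377+144+34+13+1 = 377+144+34+8+5+1 = 377+89+55+34+13+1 = 377+144+34+8+3+2+1 = … (11 more), for 15 in all.

15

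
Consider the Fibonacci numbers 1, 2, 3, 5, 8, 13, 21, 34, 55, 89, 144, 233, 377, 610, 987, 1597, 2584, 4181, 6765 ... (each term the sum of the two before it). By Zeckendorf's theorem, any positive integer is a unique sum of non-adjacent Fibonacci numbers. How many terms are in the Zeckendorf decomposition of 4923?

6

largest Fibonacci ≤ 4923 is 4181; 4923 − 4181 = 742
largest Fibonacci ≤ 742 is 610; 742 − 610 = 132
largest Fibonacci ≤ 132 is 89; 132 − 89 = 43
largest Fibonacci ≤ 43 is 34; 43 − 34 = 9
largest Fibonacci ≤ 9 is 8; 9 − 8 = 1
largest Fibonacci ≤ 1 is 1; 1 − 1 = 0
4923 = 4181 + 610 + 89 + 34 + 8 + 1, which has 6 terms.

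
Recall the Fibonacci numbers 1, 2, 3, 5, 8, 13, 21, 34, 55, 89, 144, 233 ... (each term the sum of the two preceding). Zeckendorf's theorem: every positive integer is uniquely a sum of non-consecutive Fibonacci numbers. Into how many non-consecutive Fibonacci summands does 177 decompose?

144 ≤ 177 < 233, so take 144; remainder 33
21 ≤ 33 < 34, so take 21; remainder 12
8 ≤ 12 < 13, so take 8; remainder 4
3 ≤ 4 < 5, so take 3; remainder 1
1 ≤ 1 < 2, so take 1; remainder 0
177 = 144 + 21 + 8 + 3 + 1, which has 5 terms.

5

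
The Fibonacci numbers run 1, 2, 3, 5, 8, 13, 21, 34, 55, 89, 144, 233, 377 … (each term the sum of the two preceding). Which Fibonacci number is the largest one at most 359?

233 ≤ 359 < 377, so the largest Fibonacci number not exceeding 359 is 233.

233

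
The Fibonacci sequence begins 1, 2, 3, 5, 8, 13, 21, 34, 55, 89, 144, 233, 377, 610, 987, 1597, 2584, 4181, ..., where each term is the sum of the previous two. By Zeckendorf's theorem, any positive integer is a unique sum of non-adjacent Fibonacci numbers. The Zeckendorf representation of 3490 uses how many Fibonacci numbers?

subtract 2584 from 3490: 906 remains
subtract 610 from 906: 296 remains
subtract 233 from 296: 63 remains
subtract 55 from 63: 8 remains
subtract 8 from 8: 0 remains
3490 = 2584 + 610 + 233 + 55 + 8, which has 5 terms.

5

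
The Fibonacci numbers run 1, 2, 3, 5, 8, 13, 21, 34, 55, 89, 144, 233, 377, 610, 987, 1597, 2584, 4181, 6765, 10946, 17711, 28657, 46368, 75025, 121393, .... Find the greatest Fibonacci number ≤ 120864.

75025

75025 ≤ 120864 < 121393, so the largest Fibonacci number not exceeding 120864 is 75025.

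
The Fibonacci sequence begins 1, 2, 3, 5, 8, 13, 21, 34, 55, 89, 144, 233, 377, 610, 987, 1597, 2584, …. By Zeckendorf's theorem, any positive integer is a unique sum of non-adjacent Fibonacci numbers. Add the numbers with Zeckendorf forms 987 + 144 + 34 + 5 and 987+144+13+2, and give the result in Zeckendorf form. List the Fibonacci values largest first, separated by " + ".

The two numbers are 1170 and 1146, so their sum is 2316.
Repeatedly subtract the largest Fibonacci number that fits:
take 1597 (≤ 2316); 2316 − 1597 = 719
take 610 (≤ 719); 719 − 610 = 109
take 89 (≤ 109); 109 − 89 = 20
take 13 (≤ 20); 20 − 13 = 7
take 5 (≤ 7); 7 − 5 = 2
take 2 (≤ 2); 2 − 2 = 0

1597 + 610 + 89 + 13 + 5 + 2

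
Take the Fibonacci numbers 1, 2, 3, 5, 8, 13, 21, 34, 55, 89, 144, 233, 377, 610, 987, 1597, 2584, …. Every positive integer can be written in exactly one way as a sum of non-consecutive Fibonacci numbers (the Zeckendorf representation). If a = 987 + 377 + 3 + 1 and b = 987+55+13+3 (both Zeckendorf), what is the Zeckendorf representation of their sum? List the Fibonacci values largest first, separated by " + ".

The two numbers are 1368 and 1058, so their sum is 2426.
Greedy algorithm:
take 1597 (≤ 2426); 2426 − 1597 = 829
take 610 (≤ 829); 829 − 610 = 219
take 144 (≤ 219); 219 − 144 = 75
take 55 (≤ 75); 75 − 55 = 20
take 13 (≤ 20); 20 − 13 = 7
take 5 (≤ 7); 7 − 5 = 2
take 2 (≤ 2); 2 − 2 = 0

1597 + 610 + 144 + 55 + 13 + 5 + 2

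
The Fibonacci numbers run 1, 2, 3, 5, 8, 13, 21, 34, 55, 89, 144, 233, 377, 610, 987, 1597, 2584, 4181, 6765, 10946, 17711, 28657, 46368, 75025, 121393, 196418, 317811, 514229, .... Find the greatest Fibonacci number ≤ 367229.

317811 ≤ 367229 < 514229, so the largest Fibonacci number not exceeding 367229 is 317811.

317811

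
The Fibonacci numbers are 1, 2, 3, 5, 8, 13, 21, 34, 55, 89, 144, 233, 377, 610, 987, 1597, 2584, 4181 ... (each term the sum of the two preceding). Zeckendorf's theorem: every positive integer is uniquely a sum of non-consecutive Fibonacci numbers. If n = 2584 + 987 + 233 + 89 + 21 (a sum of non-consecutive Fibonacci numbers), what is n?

3914

2584 + 987 + 233 + 89 + 21 = 3914.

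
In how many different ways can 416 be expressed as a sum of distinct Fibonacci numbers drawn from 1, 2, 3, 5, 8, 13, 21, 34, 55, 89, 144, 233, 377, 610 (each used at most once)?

15

Each representation comes from the Zeckendorf form by replacing some F_k with F_{k−1} + F_{k−2} where possible.
416 = 377+34+5 = 377+34+3+2 = 377+21+13+5 = … (12 more), for 15 in all.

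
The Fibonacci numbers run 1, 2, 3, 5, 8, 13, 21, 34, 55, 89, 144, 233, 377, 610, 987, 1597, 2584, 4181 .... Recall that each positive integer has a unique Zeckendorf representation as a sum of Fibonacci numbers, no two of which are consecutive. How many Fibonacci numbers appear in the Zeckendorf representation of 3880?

5

Greedily peel off the largest Fibonacci term at each step:
3880 − 2584 = 1296
1296 − 987 = 309
309 − 233 = 76
76 − 55 = 21
21 − 21 = 0
3880 = 2584 + 987 + 233 + 55 + 21, which has 5 terms.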